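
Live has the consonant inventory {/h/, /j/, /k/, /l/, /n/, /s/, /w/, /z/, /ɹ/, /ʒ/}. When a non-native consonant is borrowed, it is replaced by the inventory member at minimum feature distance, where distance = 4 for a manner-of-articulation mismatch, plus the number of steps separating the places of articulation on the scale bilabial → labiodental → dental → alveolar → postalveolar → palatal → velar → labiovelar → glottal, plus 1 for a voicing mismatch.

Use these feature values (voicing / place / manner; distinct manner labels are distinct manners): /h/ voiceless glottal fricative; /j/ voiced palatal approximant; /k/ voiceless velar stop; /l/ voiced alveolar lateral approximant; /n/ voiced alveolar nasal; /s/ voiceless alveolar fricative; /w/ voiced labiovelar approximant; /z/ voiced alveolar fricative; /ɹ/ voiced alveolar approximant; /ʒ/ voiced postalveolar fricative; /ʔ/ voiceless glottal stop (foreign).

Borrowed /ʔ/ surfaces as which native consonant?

/k/ is closest: same manner (stop), place distance 2 (glottal→velar), same voicing; total 2. Next closest is /h/ at distance 4.

k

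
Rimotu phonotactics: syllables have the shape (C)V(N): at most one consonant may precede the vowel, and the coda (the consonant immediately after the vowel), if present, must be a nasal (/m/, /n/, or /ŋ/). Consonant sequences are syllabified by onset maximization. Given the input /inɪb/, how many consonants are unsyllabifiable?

1

Under (C)V(N), the unsyllabifiable consonants are /b/ (only a nasal (/m/, /n/, or /ŋ/) is licensed in coda position; onsets are limited to one consonant).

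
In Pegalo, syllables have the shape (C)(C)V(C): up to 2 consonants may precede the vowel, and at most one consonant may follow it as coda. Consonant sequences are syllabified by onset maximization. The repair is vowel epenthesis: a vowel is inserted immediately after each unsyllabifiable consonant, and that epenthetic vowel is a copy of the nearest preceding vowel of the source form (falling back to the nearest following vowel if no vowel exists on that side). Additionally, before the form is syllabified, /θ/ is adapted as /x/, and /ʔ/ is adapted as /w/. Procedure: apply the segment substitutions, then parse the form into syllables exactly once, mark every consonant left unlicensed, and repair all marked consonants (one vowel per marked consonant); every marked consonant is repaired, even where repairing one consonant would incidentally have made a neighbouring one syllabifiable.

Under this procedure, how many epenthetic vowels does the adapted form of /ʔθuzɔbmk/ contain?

After substitution the input is /wxuzɔbmk/.
The unsyllabifiable consonants are /m/, /k/; each receives one epenthetic vowel.

2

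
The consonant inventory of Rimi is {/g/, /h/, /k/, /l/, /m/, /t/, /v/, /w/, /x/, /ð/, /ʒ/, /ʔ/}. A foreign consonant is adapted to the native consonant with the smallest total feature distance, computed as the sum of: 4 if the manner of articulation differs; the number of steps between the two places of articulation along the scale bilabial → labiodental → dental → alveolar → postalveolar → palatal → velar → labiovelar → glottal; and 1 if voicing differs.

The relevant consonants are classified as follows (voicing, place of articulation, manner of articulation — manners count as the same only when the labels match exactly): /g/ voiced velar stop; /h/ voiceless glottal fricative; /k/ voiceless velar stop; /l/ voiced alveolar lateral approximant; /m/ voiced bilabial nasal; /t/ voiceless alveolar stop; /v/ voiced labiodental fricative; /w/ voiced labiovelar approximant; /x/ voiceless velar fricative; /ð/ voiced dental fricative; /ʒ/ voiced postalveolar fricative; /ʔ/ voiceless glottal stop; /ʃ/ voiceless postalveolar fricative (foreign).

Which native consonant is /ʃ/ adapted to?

/ʒ/ is closest: same manner (fricative), place distance 0 (postalveolar→postalveolar), voicing differs (+1); total 1. Next closest is /x/ at distance 2.

ʒ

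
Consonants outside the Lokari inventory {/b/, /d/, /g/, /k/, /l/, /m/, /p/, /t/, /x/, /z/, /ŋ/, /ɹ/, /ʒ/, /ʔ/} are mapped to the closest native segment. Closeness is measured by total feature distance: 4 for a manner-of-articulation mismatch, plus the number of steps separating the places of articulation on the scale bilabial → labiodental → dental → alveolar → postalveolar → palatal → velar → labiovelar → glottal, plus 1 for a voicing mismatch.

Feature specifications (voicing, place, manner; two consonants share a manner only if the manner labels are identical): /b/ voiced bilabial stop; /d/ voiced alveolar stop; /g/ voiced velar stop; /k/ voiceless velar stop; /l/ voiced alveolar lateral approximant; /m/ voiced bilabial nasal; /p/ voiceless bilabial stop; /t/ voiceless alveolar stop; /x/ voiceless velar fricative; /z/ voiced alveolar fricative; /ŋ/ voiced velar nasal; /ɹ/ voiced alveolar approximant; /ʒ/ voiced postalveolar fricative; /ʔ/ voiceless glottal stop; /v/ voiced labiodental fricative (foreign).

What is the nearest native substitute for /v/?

z

/z/ is closest: same manner (fricative), place distance 2 (labiodental→alveolar), same voicing; total 2. Next closest is /ʒ/ at distance 3.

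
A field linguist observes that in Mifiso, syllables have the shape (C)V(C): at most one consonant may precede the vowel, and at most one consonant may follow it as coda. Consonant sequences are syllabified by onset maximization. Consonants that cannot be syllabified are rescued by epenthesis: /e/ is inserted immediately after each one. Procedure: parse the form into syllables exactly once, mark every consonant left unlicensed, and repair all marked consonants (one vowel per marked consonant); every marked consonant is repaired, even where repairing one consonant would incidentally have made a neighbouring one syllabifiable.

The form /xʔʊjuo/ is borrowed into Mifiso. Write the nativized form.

The consonants /x/ cannot be parsed into a legal (C)V(C) syllable (at most one coda consonant is licensed; onsets are limited to one consonant).
Epenthesis after each stranded consonant: /x/ → /xe/.

xeʔʊjuo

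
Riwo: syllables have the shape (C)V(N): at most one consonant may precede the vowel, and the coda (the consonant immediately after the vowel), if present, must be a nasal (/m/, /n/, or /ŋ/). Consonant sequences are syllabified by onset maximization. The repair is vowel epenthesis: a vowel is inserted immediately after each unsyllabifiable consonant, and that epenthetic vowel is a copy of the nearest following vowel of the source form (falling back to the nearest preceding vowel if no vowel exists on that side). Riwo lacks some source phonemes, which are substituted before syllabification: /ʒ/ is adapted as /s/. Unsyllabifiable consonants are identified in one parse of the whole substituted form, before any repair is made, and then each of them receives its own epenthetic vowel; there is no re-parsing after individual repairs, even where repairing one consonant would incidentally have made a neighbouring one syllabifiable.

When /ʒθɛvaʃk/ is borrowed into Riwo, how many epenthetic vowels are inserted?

3

After substitution the input is /sθɛvaʃk/.
The unsyllabifiable consonants are /s/, /ʃ/, /k/; each receives one epenthetic vowel.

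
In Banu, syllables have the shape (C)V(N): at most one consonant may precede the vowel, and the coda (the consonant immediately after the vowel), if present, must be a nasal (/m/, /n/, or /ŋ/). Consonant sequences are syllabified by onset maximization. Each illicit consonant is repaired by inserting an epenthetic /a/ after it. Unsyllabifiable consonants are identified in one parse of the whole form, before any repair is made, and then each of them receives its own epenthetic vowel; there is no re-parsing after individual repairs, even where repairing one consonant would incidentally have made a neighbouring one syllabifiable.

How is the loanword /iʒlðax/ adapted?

The consonants /ʒ/, /l/, /x/ cannot be parsed into a legal (C)V(N) syllable (only a nasal (/m/, /n/, or /ŋ/) is licensed in coda position; onsets are limited to one consonant).
Epenthesis after each stranded consonant: /ʒ/ → /ʒa/, /l/ → /la/, /x/ → /xa/.

iʒalaðaxa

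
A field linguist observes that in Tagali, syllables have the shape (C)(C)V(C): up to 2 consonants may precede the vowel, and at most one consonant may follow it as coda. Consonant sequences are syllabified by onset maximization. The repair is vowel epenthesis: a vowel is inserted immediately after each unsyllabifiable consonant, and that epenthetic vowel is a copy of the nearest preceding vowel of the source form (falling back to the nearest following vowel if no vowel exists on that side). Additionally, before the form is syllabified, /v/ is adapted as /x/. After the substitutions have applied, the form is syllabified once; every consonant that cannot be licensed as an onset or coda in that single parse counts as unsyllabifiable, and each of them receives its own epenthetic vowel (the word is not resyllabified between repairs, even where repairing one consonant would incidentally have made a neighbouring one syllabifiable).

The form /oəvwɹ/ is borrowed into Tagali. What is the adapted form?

Substitution: /v/ → /x/, giving /oəxwɹ/.
Under (C)(C)V(C), the unsyllabifiable consonants are /w/, /ɹ/ (at most one coda consonant is licensed; onsets may contain at most 2 consonants).
Inserting the epenthetic vowel yields /w/ → /wə/, /ɹ/ → /ɹə/.

oəxwəɹə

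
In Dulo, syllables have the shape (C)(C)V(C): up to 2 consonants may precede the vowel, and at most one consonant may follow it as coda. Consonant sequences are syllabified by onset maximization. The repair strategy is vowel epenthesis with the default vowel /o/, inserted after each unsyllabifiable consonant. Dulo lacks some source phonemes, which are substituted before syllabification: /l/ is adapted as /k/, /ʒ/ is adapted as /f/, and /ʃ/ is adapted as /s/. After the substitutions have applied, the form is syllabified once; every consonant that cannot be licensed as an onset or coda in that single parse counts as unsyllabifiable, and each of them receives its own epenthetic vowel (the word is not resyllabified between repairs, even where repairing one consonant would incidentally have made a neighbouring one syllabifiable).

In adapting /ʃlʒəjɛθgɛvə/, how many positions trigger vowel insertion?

1

After substitution the input is /skfəjɛθgɛvə/.
The unsyllabifiable consonants are /s/; each receives one epenthetic vowel.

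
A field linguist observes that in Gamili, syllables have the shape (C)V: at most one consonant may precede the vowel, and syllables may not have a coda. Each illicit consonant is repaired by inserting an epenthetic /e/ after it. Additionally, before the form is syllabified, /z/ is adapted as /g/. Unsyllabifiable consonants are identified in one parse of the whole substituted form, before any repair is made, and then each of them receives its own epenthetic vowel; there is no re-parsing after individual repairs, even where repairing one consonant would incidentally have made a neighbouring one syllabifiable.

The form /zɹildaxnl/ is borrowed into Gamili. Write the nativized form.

Substitution: /z/ → /g/, giving /gɹildaxnl/.
Under (C)V, the unsyllabifiable consonants are /g/, /l/, /x/, /n/, /l/ (no codas are permitted; onsets are limited to one consonant).
Epenthesis after each stranded consonant: /g/ → /ge/, /l/ → /le/, /x/ → /xe/, /n/ → /ne/, /l/ → /le/.

geɹiledaxenele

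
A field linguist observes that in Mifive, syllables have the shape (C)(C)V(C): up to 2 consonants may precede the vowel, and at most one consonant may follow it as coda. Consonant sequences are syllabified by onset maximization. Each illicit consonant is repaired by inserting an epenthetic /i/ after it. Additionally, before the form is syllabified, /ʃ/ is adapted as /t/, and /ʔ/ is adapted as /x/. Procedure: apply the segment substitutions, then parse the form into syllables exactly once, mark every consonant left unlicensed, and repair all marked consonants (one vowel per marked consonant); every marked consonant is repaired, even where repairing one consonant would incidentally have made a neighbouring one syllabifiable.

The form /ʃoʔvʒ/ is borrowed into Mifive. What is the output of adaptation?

toxviʒi

Substitution: /ʃ/ → /t/, /ʔ/ → /x/, giving /toxvʒ/.
Under (C)(C)V(C), the unsyllabifiable consonants are /v/, /ʒ/ (at most one coda consonant is licensed; onsets may contain at most 2 consonants).
Inserting the epenthetic vowel yields /v/ → /vi/, /ʒ/ → /ʒi/.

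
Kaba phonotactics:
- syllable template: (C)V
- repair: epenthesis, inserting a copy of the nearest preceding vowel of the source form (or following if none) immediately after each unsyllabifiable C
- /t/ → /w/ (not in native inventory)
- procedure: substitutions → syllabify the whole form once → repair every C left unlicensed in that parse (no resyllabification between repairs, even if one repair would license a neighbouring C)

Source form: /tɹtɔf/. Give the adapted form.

Substitution: /t/ → /w/, giving /wɹwɔf/.
Under (C)V, the unsyllabifiable consonants are /w/, /ɹ/, /f/ (no codas are permitted; onsets are limited to one consonant).
Epenthesis after each stranded consonant: /w/ → /wɔ/, /ɹ/ → /ɹɔ/, /f/ → /fɔ/.

wɔɹɔwɔfɔ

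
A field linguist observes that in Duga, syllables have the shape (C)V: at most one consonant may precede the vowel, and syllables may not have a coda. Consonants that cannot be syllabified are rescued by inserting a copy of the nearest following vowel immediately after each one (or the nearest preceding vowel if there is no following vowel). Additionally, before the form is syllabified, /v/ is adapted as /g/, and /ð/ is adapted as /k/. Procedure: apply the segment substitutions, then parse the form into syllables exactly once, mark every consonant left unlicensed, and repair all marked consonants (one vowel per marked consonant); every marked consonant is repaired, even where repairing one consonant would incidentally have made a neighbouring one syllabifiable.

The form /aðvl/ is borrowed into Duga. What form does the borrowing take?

akagala

Substitution: /ð/ → /k/, /v/ → /g/, giving /akgl/.
Syllabifying with onset maximization leaves /k/, /g/, /l/ stranded (no codas are permitted; onsets are limited to one consonant).
Epenthesis after each stranded consonant: /k/ → /ka/, /g/ → /ga/, /l/ → /la/.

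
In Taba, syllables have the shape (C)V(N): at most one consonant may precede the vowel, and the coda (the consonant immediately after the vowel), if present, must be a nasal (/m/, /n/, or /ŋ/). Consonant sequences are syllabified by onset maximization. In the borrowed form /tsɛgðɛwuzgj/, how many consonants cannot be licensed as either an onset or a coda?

5

The consonants /t/, /g/, /z/, /g/, /j/ cannot be parsed into a legal (C)V(N) syllable (only a nasal (/m/, /n/, or /ŋ/) is licensed in coda position; onsets are limited to one consonant).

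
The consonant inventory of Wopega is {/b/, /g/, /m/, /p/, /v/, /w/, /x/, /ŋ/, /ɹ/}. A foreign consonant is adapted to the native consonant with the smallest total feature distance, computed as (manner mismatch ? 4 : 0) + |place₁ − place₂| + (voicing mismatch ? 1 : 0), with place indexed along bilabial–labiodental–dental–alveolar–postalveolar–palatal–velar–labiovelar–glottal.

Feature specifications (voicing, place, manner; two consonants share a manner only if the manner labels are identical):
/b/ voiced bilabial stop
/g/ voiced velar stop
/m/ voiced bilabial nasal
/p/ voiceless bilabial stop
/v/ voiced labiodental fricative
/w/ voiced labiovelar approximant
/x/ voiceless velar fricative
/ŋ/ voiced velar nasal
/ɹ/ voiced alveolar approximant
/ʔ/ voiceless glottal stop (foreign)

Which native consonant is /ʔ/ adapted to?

/g/ is closest: same manner (stop), place distance 2 (glottal→velar), voicing differs (+1); total 3. Next closest is /w/ at distance 6.

g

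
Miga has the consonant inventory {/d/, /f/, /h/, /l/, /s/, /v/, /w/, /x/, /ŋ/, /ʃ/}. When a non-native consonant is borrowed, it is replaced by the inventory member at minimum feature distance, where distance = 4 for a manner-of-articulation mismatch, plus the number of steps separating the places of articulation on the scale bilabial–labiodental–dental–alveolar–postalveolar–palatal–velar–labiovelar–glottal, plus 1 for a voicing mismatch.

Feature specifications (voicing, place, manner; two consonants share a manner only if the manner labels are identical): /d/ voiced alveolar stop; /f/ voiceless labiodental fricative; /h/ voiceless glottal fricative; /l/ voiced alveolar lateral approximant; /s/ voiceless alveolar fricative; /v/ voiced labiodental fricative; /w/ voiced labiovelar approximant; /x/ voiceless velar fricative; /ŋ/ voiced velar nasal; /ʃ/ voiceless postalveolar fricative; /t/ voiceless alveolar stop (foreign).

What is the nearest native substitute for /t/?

d

/d/ is closest: same manner (stop), place distance 0 (alveolar→alveolar), voicing differs (+1); total 1. Next closest is /s/ at distance 4.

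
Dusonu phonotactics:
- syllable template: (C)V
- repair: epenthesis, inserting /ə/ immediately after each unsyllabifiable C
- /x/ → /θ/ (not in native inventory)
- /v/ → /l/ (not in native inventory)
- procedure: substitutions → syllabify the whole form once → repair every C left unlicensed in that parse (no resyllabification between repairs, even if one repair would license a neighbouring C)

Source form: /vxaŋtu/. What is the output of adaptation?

ləθaŋətu

Substitution: /v/ → /l/, /x/ → /θ/, giving /lθaŋtu/.
Under (C)V, the unsyllabifiable consonants are /l/, /ŋ/ (no codas are permitted; onsets are limited to one consonant).
Each unlicensed consonant becomes the onset of a new syllable: /l/ → /lə/, /ŋ/ → /ŋə/.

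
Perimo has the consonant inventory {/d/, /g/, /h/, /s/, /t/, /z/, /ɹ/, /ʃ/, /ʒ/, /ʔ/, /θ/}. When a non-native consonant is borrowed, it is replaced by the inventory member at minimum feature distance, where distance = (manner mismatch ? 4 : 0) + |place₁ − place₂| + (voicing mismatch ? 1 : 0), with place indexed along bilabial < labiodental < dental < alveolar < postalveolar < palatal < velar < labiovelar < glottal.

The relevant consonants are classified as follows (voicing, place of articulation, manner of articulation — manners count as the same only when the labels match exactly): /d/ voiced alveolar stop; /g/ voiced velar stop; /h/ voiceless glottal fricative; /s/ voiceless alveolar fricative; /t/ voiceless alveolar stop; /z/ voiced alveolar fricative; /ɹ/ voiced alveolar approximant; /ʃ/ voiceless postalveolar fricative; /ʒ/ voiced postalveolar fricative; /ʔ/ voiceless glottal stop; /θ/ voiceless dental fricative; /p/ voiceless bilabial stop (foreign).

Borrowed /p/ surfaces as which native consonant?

t

/t/ is closest: same manner (stop), place distance 3 (bilabial→alveolar), same voicing; total 3. Next closest is /d/ at distance 4.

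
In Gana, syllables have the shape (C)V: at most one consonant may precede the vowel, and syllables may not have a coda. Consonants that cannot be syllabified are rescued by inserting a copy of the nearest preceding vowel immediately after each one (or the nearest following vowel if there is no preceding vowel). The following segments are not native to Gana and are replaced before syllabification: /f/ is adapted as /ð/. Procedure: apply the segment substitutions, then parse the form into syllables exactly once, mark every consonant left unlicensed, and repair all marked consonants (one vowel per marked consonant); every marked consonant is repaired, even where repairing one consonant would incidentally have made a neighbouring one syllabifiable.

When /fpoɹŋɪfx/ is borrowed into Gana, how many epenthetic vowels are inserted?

After substitution the input is /ðpoɹŋɪðx/.
The unsyllabifiable consonants are /ð/, /ɹ/, /ð/, /x/; each receives one epenthetic vowel.

4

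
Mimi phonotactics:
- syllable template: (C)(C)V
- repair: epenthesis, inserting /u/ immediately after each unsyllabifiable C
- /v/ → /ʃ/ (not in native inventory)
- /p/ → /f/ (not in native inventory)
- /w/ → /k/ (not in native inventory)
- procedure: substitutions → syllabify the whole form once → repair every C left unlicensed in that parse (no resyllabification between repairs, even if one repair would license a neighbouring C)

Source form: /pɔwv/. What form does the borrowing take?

Substitution: /p/ → /f/, /w/ → /k/, /v/ → /ʃ/, giving /fɔkʃ/.
Under (C)(C)V, the unsyllabifiable consonants are /k/, /ʃ/ (no codas are permitted; onsets may contain at most 2 consonants).
Inserting the epenthetic vowel yields /k/ → /ku/, /ʃ/ → /ʃu/.

fɔkuʃu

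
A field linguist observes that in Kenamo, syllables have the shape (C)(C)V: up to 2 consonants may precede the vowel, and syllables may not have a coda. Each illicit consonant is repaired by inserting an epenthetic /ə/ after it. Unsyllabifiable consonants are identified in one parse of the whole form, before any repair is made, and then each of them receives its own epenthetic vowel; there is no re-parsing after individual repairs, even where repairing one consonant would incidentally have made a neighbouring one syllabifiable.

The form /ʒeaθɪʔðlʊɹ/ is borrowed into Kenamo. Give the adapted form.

The consonants /ʔ/, /ɹ/ cannot be parsed into a legal (C)(C)V syllable (no codas are permitted; onsets may contain at most 2 consonants).
Epenthesis after each stranded consonant: /ʔ/ → /ʔə/, /ɹ/ → /ɹə/.

ʒeaθɪʔəðlʊɹə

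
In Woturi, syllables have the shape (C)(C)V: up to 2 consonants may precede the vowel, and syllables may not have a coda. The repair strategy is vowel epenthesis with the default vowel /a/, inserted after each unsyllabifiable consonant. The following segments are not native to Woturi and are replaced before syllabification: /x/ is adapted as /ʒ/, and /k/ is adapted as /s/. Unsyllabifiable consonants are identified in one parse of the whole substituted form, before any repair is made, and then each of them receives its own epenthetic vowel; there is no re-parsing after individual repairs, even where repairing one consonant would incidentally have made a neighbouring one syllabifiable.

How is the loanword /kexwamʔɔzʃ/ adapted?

seʒwamʔɔzaʃa

Substitution: /k/ → /s/, /x/ → /ʒ/, giving /seʒwamʔɔzʃ/.
The consonants /z/, /ʃ/ cannot be parsed into a legal (C)(C)V syllable (no codas are permitted; onsets may contain at most 2 consonants).
Each unlicensed consonant becomes the onset of a new syllable: /z/ → /za/, /ʃ/ → /ʃa/.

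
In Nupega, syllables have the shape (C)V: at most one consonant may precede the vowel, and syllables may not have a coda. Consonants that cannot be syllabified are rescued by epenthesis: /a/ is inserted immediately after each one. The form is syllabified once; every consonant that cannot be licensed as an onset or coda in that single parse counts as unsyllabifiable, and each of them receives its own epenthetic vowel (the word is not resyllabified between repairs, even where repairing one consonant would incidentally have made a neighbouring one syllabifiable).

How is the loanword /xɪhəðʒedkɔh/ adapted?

xɪhəðaʒedakɔha

Under (C)V, the unsyllabifiable consonants are /ð/, /d/, /h/ (no codas are permitted; onsets are limited to one consonant).
Inserting the epenthetic vowel yields /ð/ → /ða/, /d/ → /da/, /h/ → /ha/.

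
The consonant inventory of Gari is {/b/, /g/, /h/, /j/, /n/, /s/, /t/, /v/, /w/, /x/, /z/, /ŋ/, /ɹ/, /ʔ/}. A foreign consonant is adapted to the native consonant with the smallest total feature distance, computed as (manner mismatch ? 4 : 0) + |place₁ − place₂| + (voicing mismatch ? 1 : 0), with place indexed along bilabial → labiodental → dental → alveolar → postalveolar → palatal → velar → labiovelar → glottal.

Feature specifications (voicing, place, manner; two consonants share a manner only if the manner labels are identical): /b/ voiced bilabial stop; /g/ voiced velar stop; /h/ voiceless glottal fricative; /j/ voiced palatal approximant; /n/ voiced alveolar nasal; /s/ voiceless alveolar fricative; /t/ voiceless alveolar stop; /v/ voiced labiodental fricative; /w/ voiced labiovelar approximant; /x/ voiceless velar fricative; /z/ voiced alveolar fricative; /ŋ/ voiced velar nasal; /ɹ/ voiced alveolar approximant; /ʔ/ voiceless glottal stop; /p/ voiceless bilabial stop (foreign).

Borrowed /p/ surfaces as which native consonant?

/b/ is closest: same manner (stop), place distance 0 (bilabial→bilabial), voicing differs (+1); total 1. Next closest is /t/ at distance 3.

b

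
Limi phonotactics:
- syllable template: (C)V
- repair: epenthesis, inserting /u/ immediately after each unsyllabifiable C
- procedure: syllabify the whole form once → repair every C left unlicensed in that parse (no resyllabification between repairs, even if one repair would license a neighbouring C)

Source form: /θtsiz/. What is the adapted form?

Syllabifying with onset maximization leaves /θ/, /t/, /z/ stranded (no codas are permitted; onsets are limited to one consonant).
Inserting the epenthetic vowel yields /θ/ → /θu/, /t/ → /tu/, /z/ → /zu/.

θutusizu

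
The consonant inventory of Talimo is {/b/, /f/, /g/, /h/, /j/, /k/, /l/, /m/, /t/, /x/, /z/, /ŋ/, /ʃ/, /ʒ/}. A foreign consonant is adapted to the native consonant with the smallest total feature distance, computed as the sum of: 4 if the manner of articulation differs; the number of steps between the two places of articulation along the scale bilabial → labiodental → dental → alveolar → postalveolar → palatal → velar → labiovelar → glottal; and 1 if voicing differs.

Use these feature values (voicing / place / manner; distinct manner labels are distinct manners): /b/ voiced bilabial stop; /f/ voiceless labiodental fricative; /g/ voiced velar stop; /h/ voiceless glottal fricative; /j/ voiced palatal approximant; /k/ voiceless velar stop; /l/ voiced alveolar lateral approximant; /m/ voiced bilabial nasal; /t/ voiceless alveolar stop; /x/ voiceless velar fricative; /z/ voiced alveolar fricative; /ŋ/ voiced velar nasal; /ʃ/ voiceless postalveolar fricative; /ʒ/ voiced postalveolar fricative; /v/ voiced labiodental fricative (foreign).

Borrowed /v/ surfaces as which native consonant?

f

/f/ is closest: same manner (fricative), place distance 0 (labiodental→labiodental), voicing differs (+1); total 1. Next closest is /z/ at distance 2.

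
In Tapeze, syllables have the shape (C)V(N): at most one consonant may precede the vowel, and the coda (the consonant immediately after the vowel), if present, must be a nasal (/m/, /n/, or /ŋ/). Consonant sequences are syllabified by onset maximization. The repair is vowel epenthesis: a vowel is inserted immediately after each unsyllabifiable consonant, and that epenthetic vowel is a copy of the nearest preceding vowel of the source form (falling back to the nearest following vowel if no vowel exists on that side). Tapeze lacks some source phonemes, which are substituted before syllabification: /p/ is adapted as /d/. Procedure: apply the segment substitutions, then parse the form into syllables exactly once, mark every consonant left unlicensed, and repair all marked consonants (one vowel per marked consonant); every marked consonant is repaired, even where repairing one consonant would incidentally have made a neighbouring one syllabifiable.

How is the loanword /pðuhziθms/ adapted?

duðuhuziθimisi

Substitution: /p/ → /d/, giving /dðuhziθms/.
Under (C)V(N), the unsyllabifiable consonants are /d/, /h/, /θ/, /m/, /s/ (only a nasal (/m/, /n/, or /ŋ/) is licensed in coda position; onsets are limited to one consonant).
Epenthesis after each stranded consonant: /d/ → /du/, /h/ → /hu/, /θ/ → /θi/, /m/ → /mi/, /s/ → /si/.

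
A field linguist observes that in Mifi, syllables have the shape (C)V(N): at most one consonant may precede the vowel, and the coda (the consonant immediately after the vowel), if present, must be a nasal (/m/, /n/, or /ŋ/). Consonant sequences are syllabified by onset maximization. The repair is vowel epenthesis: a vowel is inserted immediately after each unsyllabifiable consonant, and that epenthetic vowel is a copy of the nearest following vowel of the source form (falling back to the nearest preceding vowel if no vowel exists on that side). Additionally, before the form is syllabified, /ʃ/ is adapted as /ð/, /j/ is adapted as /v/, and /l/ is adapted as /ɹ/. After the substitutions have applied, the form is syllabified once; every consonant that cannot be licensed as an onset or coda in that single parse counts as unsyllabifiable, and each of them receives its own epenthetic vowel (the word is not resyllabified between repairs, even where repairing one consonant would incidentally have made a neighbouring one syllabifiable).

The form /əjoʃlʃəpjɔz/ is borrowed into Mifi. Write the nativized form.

Substitution: /j/ → /v/, /ʃ/ → /ð/, /l/ → /ɹ/, giving /əvoðɹðəpvɔz/.
The consonants /ð/, /ɹ/, /p/, /z/ cannot be parsed into a legal (C)V(N) syllable (only a nasal (/m/, /n/, or /ŋ/) is licensed in coda position; onsets are limited to one consonant).
Inserting the epenthetic vowel yields /ð/ → /ðə/, /ɹ/ → /ɹə/, /p/ → /pɔ/, /z/ → /zɔ/.

əvoðəɹəðəpɔvɔzɔ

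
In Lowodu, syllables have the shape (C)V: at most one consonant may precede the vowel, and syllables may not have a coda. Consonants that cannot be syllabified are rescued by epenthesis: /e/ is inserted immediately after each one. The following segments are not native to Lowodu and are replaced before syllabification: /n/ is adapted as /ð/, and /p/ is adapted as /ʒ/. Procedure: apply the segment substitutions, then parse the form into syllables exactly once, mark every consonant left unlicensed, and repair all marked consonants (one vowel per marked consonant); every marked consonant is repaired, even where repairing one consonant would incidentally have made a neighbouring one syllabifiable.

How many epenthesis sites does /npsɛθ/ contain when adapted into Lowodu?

After substitution the input is /ðʒsɛθ/.
The unsyllabifiable consonants are /ð/, /ʒ/, /θ/; each receives one epenthetic vowel.

3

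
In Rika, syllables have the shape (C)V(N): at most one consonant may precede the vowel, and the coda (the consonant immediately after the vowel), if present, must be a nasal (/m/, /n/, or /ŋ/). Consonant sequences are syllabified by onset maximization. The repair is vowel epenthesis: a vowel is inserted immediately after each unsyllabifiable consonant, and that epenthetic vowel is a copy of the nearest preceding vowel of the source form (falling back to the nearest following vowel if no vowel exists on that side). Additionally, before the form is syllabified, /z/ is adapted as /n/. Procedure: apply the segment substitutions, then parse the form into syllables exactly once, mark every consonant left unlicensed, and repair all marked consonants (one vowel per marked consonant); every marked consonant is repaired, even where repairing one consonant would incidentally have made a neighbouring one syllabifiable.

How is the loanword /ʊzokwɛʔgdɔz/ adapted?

ʊnokowɛʔɛgɛdɔn

Substitution: /z/ → /n/, giving /ʊnokwɛʔgdɔn/.
Syllabifying with onset maximization leaves /k/, /ʔ/, /g/ stranded (only a nasal (/m/, /n/, or /ŋ/) is licensed in coda position; onsets are limited to one consonant).
Epenthesis after each stranded consonant: /k/ → /ko/, /ʔ/ → /ʔɛ/, /g/ → /gɛ/.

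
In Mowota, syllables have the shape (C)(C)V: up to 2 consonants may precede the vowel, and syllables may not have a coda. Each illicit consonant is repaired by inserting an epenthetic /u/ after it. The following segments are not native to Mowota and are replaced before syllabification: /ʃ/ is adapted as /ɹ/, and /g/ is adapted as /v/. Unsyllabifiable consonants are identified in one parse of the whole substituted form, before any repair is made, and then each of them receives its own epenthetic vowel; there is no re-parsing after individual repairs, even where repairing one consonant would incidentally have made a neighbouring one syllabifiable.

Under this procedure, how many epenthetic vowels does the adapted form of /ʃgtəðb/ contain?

3

After substitution the input is /ɹvtəðb/.
The unsyllabifiable consonants are /ɹ/, /ð/, /b/; each receives one epenthetic vowel.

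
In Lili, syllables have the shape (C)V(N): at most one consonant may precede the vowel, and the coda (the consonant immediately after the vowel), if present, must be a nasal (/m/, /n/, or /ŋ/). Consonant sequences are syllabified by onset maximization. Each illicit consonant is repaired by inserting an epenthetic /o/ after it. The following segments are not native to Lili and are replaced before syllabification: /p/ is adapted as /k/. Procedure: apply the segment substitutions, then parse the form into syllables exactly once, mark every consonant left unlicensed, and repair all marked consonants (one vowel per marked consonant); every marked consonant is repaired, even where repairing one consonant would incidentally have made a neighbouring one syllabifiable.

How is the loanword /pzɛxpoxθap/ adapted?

Substitution: /p/ → /k/, giving /kzɛxkoxθak/.
Syllabifying with onset maximization leaves /k/, /x/, /x/, /k/ stranded (only a nasal (/m/, /n/, or /ŋ/) is licensed in coda position; onsets are limited to one consonant).
Epenthesis after each stranded consonant: /k/ → /ko/, /x/ → /xo/, /x/ → /xo/, /k/ → /ko/.

kozɛxokoxoθako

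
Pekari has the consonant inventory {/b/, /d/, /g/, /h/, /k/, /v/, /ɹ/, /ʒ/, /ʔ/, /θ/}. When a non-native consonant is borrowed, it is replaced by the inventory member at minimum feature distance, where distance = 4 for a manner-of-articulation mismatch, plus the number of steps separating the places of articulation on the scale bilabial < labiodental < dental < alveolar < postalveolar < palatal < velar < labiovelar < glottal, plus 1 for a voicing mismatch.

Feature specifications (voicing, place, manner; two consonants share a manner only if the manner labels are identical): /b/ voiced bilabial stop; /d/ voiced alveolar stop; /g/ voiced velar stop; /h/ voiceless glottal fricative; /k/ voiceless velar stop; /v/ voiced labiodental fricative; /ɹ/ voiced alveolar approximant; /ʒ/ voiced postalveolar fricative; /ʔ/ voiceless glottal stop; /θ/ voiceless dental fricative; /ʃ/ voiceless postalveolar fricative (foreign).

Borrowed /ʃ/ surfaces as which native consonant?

ʒ

/ʒ/ is closest: same manner (fricative), place distance 0 (postalveolar→postalveolar), voicing differs (+1); total 1. Next closest is /θ/ at distance 2.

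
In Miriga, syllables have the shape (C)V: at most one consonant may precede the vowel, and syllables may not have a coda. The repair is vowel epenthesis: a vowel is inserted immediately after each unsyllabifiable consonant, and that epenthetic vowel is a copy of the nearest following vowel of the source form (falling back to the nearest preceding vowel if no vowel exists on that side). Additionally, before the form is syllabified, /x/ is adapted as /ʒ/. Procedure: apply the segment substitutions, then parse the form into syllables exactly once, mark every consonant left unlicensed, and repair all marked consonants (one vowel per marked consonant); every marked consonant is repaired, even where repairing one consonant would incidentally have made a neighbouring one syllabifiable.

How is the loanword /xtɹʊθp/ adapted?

ʒʊtʊɹʊθʊpʊ

Substitution: /x/ → /ʒ/, giving /ʒtɹʊθp/.
Under (C)V, the unsyllabifiable consonants are /ʒ/, /t/, /θ/, /p/ (no codas are permitted; onsets are limited to one consonant).
Epenthesis after each stranded consonant: /ʒ/ → /ʒʊ/, /t/ → /tʊ/, /θ/ → /θʊ/, /p/ → /pʊ/.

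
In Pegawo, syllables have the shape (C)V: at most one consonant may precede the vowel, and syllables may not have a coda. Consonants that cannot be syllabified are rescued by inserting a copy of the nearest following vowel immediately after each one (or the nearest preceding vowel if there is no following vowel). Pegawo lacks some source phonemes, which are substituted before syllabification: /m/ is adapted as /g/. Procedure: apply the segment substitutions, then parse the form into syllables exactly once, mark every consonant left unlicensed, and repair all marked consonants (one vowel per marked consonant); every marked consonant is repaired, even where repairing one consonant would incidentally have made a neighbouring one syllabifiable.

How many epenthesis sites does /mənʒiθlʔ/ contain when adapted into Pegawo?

After substitution the input is /gənʒiθlʔ/.
The unsyllabifiable consonants are /n/, /θ/, /l/, /ʔ/; each receives one epenthetic vowel.

4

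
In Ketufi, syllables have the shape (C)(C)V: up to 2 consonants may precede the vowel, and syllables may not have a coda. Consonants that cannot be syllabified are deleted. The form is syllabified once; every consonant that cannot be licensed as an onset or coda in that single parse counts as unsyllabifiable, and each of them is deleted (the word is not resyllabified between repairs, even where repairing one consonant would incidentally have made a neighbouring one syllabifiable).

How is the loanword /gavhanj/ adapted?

Under (C)(C)V, the unsyllabifiable consonants are /n/, /j/ (no codas are permitted; onsets may contain at most 2 consonants).
Deleting the stranded consonants removes /n/, /j/.

gavha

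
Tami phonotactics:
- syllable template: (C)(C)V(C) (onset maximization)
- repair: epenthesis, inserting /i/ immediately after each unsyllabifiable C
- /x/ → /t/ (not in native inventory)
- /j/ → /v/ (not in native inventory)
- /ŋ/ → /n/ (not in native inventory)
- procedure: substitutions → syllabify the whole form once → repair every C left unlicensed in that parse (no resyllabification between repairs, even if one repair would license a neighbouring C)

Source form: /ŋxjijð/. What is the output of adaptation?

Substitution: /ŋ/ → /n/, /x/ → /t/, /j/ → /v/, giving /ntvivð/.
Under (C)(C)V(C), the unsyllabifiable consonants are /n/, /ð/ (at most one coda consonant is licensed; onsets may contain at most 2 consonants).
Epenthesis after each stranded consonant: /n/ → /ni/, /ð/ → /ði/.

nitvivði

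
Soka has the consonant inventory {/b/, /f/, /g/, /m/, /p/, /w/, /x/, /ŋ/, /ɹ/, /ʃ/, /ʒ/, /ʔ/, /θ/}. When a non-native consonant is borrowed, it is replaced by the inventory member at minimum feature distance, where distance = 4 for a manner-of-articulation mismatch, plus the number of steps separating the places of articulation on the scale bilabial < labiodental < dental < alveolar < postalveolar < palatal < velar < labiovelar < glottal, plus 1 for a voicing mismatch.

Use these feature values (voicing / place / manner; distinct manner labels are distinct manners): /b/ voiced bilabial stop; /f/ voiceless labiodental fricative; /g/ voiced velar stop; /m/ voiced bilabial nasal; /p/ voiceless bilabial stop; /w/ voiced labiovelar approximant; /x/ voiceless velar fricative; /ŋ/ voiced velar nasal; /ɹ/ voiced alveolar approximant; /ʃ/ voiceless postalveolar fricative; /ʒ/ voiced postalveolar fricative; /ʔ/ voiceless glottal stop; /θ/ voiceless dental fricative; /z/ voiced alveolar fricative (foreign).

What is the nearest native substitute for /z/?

/ʒ/ is closest: same manner (fricative), place distance 1 (alveolar→postalveolar), same voicing; total 1. Next closest is /ʃ/ at distance 2.

ʒ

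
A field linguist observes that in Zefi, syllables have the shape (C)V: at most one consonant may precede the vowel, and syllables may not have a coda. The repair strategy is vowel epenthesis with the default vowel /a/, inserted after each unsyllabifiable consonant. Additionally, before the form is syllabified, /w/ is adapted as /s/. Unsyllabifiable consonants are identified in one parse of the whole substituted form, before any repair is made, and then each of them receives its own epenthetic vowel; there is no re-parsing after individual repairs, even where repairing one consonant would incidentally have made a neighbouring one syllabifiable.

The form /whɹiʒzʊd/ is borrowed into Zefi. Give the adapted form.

Substitution: /w/ → /s/, giving /shɹiʒzʊd/.
The consonants /s/, /h/, /ʒ/, /d/ cannot be parsed into a legal (C)V syllable (no codas are permitted; onsets are limited to one consonant).
Each unlicensed consonant becomes the onset of a new syllable: /s/ → /sa/, /h/ → /ha/, /ʒ/ → /ʒa/, /d/ → /da/.

sahaɹiʒazʊda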